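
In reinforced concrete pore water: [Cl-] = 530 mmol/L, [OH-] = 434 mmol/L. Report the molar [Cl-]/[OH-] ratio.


Threshold parameter = [Cl-] / [OH-] (molar basis; both in mmol/L, so units cancel)
Ratio = 530 / 434 = 1.22

1.22


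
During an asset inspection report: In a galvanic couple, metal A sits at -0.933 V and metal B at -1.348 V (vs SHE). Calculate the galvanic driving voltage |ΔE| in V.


Driving voltage is the absolute potential difference.
|ΔE| = |-0.933 − (-1.348)| = 0.415 V

0.415 V


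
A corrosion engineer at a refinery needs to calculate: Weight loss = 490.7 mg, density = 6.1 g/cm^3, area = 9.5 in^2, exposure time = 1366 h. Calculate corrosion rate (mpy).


Apply the mpy weight-loss relation: CR = 534 * W / (D * A * T)
Numerator: 534 * 490.7 = 262033.8
Denominator: 6.1 * 9.5 * 1366 = 79159.7
CR = 262033.8 / 79159.7 = 3.31 mpy

3.31 mpy


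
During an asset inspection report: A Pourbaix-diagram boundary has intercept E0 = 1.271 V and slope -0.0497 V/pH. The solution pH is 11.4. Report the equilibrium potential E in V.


Apply the Pourbaix line equation: E = E0 + slope*pH
E = 1.271 + (-0.0497)*11.4 = 1.271 + (-0.56658) = 0.70442 V
Rounded to 4 decimal places: E = 0.7044 V

0.7044 V


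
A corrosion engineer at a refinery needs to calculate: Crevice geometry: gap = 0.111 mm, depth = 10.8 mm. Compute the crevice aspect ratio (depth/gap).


Aspect ratio = depth / gap
Ratio = 10.8 / 0.111 = 97.3

97.3


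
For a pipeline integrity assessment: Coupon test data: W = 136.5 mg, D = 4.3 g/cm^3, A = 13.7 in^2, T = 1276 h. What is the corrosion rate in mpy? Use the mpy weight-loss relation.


Apply the mpy weight-loss relation: CR = 534 * W / (D * A * T)
Numerator: 534 * 136.5 = 72891.0
Denominator: 4.3 * 13.7 * 1276 = 75169.16
CR = 72891.0 / 75169.16 = 0.9697 mpy

0.9697 mpy


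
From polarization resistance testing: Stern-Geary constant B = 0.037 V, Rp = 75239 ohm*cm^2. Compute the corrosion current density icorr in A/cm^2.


Apply the Stern-Geary relation: icorr = B / Rp
icorr = 0.037 / 75239 = 4.918×10^-7 A/cm^2

4.918×10^-7 A/cm^2


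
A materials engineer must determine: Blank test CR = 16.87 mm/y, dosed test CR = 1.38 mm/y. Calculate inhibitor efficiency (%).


Apply the inhibitor-efficiency definition: IE = (CR_blank − CR_inh)/CR_blank × 100
IE = (16.87 − 1.38) / 16.87 × 100
IE = 15.49 / 16.87 × 100 = 91.8 %

91.8 %


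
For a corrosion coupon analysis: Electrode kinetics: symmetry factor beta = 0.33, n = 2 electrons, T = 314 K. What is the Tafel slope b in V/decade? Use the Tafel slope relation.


Apply the Tafel slope relation: b = 2.303*R*T/(beta*n*F)
Numerator: 2.303 * 8.314 * 314 = 6012.2
Denominator: 0.33 * 2 * 96485 = 63680.1
b = 6012.2 / 63680.1 = 0.0944 V/decade

0.0944 V/decade


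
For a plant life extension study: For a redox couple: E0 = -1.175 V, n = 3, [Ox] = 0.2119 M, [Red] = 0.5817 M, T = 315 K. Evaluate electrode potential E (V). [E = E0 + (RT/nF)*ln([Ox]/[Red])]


Apply the Nernst equation: E = E0 + (RT/nF)*ln([Ox]/[Red])
Step 1: RT/nF = 8.314*315/(3*96485) = 0.00904773 V
Step 2: [Ox]/[Red] = 0.2119/0.5817 = 0.364277
Step 3: ln(0.364277) = -1.009841
Step 4: correction = 0.00904773 * -1.009841 = -0.0091 V
E = -1.175 + -0.0091 = -1.1841 V

-1.1841 V


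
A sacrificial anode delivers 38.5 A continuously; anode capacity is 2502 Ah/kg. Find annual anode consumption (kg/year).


Annual consumption = current * hours per year / capacity
Rate = 38.5 * 8760 / 2502 = 134.8 kg/year

134.8 kg/year


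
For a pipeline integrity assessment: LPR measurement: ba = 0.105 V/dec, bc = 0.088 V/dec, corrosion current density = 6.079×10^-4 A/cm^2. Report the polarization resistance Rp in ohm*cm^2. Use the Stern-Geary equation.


Apply the Stern-Geary equation: Rp = ba*bc / (2.303*icorr*(ba+bc))
ba*bc = 0.105*0.088 = 0.00924
ba+bc = 0.193; 2.303*icorr*(ba+bc) = 2.303*6.079×10^-4*0.193 = 2.7019878×10^-4
Rp = 0.00924 / 2.7019878×10^-4 = 34.2 ohm*cm^2

34.2 ohm*cm^2


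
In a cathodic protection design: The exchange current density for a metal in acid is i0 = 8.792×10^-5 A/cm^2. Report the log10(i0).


i0 = 8.792×10^-5 A/cm^2
log10(i0) = -4.056

-4.056


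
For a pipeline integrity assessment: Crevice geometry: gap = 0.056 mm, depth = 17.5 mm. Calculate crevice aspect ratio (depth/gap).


Aspect ratio = depth / gap
Ratio = 17.5 / 0.056 = 312.5

312.5


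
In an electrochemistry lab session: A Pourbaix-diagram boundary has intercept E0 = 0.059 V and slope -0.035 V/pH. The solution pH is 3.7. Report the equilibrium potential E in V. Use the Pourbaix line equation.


Apply the Pourbaix line equation: E = E0 + slope*pH
E = 0.059 + (-0.035)*3.7 = 0.059 + (-0.1295) = -0.0705 V
Rounded to 3 decimal places: E = -0.071 V

-0.071 V


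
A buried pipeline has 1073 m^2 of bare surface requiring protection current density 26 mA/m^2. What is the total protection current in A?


I = area * current density, then convert mA → A (÷1000)
I = 1073 * 26 / 1000 = 27.9 A

27.9 A


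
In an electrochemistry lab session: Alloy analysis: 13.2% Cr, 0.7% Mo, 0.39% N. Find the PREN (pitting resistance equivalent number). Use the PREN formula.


Apply the PREN formula: PREN = Cr + 3.3*Mo + 16*N
PREN = 13.2 + 3.3*0.7 + 16*0.39
PREN = 13.2 + 2.31 + 6.24 = 21.75

21.75


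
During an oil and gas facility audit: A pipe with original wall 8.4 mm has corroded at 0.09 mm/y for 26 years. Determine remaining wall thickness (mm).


Remaining wall = original − CR × time
t = 8.4 − 0.09*26 = 8.4 − 2.34 = 6.06 mm

6.06 mm


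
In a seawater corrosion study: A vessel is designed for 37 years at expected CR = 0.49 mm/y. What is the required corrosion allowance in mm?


Corrosion allowance = CR × design life
CA = 0.49 * 37 = 18.13 mm

18.13 mm


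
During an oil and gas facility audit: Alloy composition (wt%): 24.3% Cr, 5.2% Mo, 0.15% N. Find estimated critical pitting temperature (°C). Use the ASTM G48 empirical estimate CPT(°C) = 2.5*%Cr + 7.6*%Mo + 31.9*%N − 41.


Apply the ASTM G48 empirical CPT estimate: CPT(°C) = 2.5*%Cr + 7.6*%Mo + 31.9*%N − 41
2.5*24.3 = 60.75; 7.6*5.2 = 39.52; 31.9*0.15 = 4.785
CPT = 60.75 + 39.52 + 4.785 − 41 = 64.055 °C
Rounded to 0.1 °C: CPT ≈ 64.1 °C

64.1 °C


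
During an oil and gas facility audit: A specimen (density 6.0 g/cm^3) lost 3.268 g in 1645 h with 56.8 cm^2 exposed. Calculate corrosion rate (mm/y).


Apply the mm/y weight-loss relation: CR = 87600 * W / (D * A * T)
Numerator: 87600 * 3.268 = 286276.8
Denominator: 6.0 * 56.8 * 1645 = 560616.0
CR = 286276.8 / 560616.0 = 0.5106 mm/y

0.5106 mm/y


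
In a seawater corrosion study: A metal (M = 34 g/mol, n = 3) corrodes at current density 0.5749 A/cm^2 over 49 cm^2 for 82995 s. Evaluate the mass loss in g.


Apply Faraday's law: m = i*A*t*M / (n*F)
Total charge passed Q = i*A*t = 0.5749*49*82995 = 2337977.4495 C
m = Q*M/(n*F) = 2337977.4495*34/(3*96485) = 274.6238 g

274.6238 g


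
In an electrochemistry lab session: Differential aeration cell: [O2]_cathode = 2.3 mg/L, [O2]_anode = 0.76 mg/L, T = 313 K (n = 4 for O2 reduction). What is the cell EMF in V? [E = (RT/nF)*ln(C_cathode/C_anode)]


Apply the Nernst concentration-cell relation: E = (RT/nF)*ln(C_cathode/C_anode)
RT/nF = 8.314*313/(4*96485) = 0.00674271 V
ln(2.3/0.76) = 1.10735
E = 0.00674271 * 1.10735 = 0.00747 V

0.00747 V


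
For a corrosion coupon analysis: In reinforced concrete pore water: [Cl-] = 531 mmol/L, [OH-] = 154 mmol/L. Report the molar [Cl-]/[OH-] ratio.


Threshold parameter = [Cl-] / [OH-] (molar basis; both in mmol/L, so units cancel)
Ratio = 531 / 154 = 3.45

3.45


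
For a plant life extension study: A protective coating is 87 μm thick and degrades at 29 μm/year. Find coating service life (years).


Service life = thickness / degradation rate
Life = 87 / 29 = 3.0 years

3.0 years


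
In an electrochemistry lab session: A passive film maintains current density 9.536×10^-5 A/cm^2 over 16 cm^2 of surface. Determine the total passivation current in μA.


I = i_pass * A, then convert A → μA (×10^6)
I = 9.536×10^-5 * 16 * 10^6 = 1525.76 μA

1525.76 μA


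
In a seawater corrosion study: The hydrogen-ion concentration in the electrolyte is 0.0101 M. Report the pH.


pH = −log10[H+]
pH = −log10(0.0101) = 2.0

2.0


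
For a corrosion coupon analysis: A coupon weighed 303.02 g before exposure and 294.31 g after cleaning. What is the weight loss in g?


Weight loss = initial − final
WL = 303.02 − 294.31 = 8.71 g

8.71 g


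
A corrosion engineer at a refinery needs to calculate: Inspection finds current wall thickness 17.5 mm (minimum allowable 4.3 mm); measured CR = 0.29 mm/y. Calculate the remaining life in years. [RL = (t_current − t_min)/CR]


Apply the remaining-life relation: RL = (t_current − t_min) / CR
RL = (17.5 − 4.3) / 0.29 = 13.2 / 0.29 = 45.5 years

45.5 years


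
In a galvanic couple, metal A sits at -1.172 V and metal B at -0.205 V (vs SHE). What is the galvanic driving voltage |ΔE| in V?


Driving voltage is the absolute potential difference.
|ΔE| = |-1.172 − (-0.205)| = 0.967 V

0.967 V


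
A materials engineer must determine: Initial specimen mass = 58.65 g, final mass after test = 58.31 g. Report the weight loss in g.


Weight loss = initial − final
WL = 58.65 − 58.31 = 0.34 g

0.34 g


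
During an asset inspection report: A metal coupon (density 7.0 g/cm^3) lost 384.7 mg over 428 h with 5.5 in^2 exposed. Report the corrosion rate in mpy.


Apply the mpy weight-loss relation: CR = 534 * W / (D * A * T)
Numerator: 534 * 384.7 = 205429.8
Denominator: 7.0 * 5.5 * 428 = 16478.0
CR = 205429.8 / 16478.0 = 12.4669 mpy

12.4669 mpy


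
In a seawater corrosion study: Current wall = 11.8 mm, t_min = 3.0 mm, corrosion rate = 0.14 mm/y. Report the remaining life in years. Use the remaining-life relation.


Apply the remaining-life relation: RL = (t_current − t_min) / CR
RL = (11.8 − 3.0) / 0.14 = 8.8 / 0.14 = 62.9 years

62.9 years


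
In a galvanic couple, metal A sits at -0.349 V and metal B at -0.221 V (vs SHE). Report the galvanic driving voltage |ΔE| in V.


Driving voltage is the absolute potential difference.
|ΔE| = |-0.349 − (-0.221)| = 0.128 V

0.128 V


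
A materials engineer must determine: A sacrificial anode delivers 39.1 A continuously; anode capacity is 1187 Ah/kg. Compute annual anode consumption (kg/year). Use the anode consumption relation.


Annual consumption = current * hours per year / capacity
Rate = 39.1 * 8760 / 1187 = 288.6 kg/year

288.6 kg/year


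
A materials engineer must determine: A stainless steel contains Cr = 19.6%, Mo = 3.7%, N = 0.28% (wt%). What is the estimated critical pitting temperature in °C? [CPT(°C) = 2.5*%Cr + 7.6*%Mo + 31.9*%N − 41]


Apply the ASTM G48 empirical CPT estimate: CPT(°C) = 2.5*%Cr + 7.6*%Mo + 31.9*%N − 41
2.5*19.6 = 49; 7.6*3.7 = 28.12; 31.9*0.28 = 8.932
CPT = 49 + 28.12 + 8.932 − 41 = 45.052 °C
Rounded to 0.1 °C: CPT ≈ 45.1 °C

45.1 °C


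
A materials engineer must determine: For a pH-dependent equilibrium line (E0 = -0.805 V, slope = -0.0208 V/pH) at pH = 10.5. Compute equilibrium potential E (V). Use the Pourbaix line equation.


Apply the Pourbaix line equation: E = E0 + slope*pH
E = -0.805 + (-0.0208)*10.5 = -0.805 + (-0.2184) = -1.0234 V
Rounded to 3 decimal places: E = -1.023 V

-1.023 V


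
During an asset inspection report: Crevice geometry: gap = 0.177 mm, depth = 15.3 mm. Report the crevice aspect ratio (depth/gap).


Aspect ratio = depth / gap
Ratio = 15.3 / 0.177 = 86.4

86.4


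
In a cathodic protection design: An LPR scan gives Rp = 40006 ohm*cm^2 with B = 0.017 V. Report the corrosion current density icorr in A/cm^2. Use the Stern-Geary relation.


Apply the Stern-Geary relation: icorr = B / Rp
icorr = 0.017 / 40006 = 4.249×10^-7 A/cm^2

4.249×10^-7 A/cm^2


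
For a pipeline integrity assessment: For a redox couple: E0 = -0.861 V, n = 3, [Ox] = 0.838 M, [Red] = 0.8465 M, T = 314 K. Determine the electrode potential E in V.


Apply the Nernst equation: E = E0 + (RT/nF)*ln([Ox]/[Red])
Step 1: RT/nF = 8.314*314/(3*96485) = 0.009019 V
Step 2: [Ox]/[Red] = 0.838/0.8465 = 0.989959
Step 3: ln(0.989959) = -0.010092
Step 4: correction = 0.009019 * -0.010092 = -0.0001 V
E = -0.861 + -0.0001 = -0.8611 V

-0.8611 V


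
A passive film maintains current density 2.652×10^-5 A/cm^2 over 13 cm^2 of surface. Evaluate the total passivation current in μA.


I = i_pass * A, then convert A → μA (×10^6)
I = 2.652×10^-5 * 13 * 10^6 = 344.76 μA

344.76 μA


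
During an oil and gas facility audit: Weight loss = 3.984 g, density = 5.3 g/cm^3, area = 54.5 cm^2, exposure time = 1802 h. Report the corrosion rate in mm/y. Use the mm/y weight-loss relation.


Apply the mm/y weight-loss relation: CR = 87600 * W / (D * A * T)
Numerator: 87600 * 3.984 = 348998.4
Denominator: 5.3 * 54.5 * 1802 = 520507.7
CR = 348998.4 / 520507.7 = 0.670496 mm/y

0.670496 mm/y


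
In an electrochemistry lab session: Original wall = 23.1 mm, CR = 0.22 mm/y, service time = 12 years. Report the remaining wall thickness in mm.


Remaining wall = original − CR × time
t = 23.1 − 0.22*12 = 23.1 − 2.64 = 20.46 mm

20.46 mm


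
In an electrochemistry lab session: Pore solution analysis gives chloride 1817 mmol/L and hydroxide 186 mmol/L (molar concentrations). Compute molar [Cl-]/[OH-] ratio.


Threshold parameter = [Cl-] / [OH-] (molar basis; both in mmol/L, so units cancel)
Ratio = 1817 / 186 = 9.77

9.77


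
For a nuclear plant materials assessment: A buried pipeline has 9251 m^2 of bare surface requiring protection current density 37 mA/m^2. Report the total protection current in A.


I = area * current density, then convert mA → A (÷1000)
I = 9251 * 37 / 1000 = 342.29 A

342.29 A


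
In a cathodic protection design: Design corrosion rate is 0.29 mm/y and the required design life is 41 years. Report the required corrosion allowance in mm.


Corrosion allowance = CR × design life
CA = 0.29 * 41 = 11.89 mm

11.89 mm


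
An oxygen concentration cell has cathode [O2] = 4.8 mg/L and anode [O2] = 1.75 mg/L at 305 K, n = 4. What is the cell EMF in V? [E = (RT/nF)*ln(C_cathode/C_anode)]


Apply the Nernst concentration-cell relation: E = (RT/nF)*ln(C_cathode/C_anode)
RT/nF = 8.314*305/(4*96485) = 0.00657037 V
ln(4.8/1.75) = 1.009
E = 0.00657037 * 1.009 = 0.00663 V

0.00663 V


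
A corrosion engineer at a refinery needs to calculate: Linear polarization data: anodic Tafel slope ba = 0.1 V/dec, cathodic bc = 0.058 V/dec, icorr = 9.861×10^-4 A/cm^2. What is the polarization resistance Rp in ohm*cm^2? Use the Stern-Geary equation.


Apply the Stern-Geary equation: Rp = ba*bc / (2.303*icorr*(ba+bc))
ba*bc = 0.1*0.058 = 0.0058
ba+bc = 0.158; 2.303*icorr*(ba+bc) = 2.303*9.861×10^-4*0.158 = 3.5881615×10^-4
Rp = 0.0058 / 3.5881615×10^-4 = 16.2 ohm*cm^2

16.2 ohm*cm^2


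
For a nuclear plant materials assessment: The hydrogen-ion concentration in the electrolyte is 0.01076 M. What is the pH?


pH = −log10[H+]
pH = −log10(0.01076) = 1.97

1.97


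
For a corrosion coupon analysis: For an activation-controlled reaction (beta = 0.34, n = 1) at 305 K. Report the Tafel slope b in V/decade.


Apply the Tafel slope relation: b = 2.303*R*T/(beta*n*F)
Numerator: 2.303 * 8.314 * 305 = 5839.88
Denominator: 0.34 * 1 * 96485 = 32804.9
b = 5839.88 / 32804.9 = 0.178 V/decade

0.178 V/decade


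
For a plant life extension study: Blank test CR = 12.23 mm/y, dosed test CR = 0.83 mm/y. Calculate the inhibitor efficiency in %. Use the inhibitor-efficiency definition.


Apply the inhibitor-efficiency definition: IE = (CR_blank − CR_inh)/CR_blank × 100
IE = (12.23 − 0.83) / 12.23 × 100
IE = 11.4 / 12.23 × 100 = 93.2 %

93.2 %


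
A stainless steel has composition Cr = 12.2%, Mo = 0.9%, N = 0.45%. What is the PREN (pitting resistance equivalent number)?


Apply the PREN formula: PREN = Cr + 3.3*Mo + 16*N
PREN = 12.2 + 3.3*0.9 + 16*0.45
PREN = 12.2 + 2.97 + 7.2 = 22.37

22.37


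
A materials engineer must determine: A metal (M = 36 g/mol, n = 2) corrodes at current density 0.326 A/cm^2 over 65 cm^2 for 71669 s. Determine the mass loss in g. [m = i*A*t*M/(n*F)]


Apply Faraday's law: m = i*A*t*M / (n*F)
Total charge passed Q = i*A*t = 0.326*65*71669 = 1518666.11 C
m = Q*M/(n*F) = 1518666.11*36/(2*96485) = 283.3185 g

283.3185 g


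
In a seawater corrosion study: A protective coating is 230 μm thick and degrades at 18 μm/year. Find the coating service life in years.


Service life = thickness / degradation rate
Life = 230 / 18 = 12.8 years

12.8 years


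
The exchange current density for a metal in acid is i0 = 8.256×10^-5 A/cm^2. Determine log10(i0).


i0 = 8.256×10^-5 A/cm^2
log10(i0) = -4.083

-4.083


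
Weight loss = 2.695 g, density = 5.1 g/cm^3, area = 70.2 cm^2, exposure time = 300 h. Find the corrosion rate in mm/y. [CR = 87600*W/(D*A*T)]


Apply the mm/y weight-loss relation: CR = 87600 * W / (D * A * T)
Numerator: 87600 * 2.695 = 236082.0
Denominator: 5.1 * 70.2 * 300 = 107406.0
CR = 236082.0 / 107406.0 = 2.198034 mm/y

2.198034 mm/y


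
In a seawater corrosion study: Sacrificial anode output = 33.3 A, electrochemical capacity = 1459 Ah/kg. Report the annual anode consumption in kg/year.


Annual consumption = current * hours per year / capacity
Rate = 33.3 * 8760 / 1459 = 199.9 kg/year

199.9 kg/year


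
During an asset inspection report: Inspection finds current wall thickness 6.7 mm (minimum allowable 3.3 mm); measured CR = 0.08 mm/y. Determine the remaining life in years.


Apply the remaining-life relation: RL = (t_current − t_min) / CR
RL = (6.7 − 3.3) / 0.08 = 3.4 / 0.08 = 42.5 years

42.5 years


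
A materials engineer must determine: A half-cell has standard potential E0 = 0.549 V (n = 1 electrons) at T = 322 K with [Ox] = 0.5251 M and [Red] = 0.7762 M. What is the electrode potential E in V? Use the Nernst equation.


Apply the Nernst equation: E = E0 + (RT/nF)*ln([Ox]/[Red])
Step 1: RT/nF = 8.314*322/(1*96485) = 0.02774636 V
Step 2: [Ox]/[Red] = 0.5251/0.7762 = 0.676501
Step 3: ln(0.676501) = -0.390821
Step 4: correction = 0.02774636 * -0.390821 = -0.0108 V
E = 0.549 + -0.0108 = 0.5382 V

0.5382 V


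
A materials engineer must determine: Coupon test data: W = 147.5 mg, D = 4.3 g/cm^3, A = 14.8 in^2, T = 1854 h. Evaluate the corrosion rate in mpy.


Apply the mpy weight-loss relation: CR = 534 * W / (D * A * T)
Numerator: 534 * 147.5 = 78765.0
Denominator: 4.3 * 14.8 * 1854 = 117988.56
CR = 78765.0 / 117988.56 = 0.66756 mpy

0.66756 mpy


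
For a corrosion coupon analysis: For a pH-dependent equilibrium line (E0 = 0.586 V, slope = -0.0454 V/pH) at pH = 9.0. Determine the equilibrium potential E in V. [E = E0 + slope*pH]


Apply the Pourbaix line equation: E = E0 + slope*pH
E = 0.586 + (-0.0454)*9.0 = 0.586 + (-0.4086) = 0.1774 V
Rounded to 4 decimal places: E = 0.1774 V

0.1774 V


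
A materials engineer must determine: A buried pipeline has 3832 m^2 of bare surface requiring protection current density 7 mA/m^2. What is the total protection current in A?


I = area * current density, then convert mA → A (÷1000)
I = 3832 * 7 / 1000 = 26.82 A

26.82 A


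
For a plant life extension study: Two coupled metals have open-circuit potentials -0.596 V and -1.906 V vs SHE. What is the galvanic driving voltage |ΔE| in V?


Driving voltage is the absolute potential difference.
|ΔE| = |-0.596 − (-1.906)| = 1.31 V

1.31 V


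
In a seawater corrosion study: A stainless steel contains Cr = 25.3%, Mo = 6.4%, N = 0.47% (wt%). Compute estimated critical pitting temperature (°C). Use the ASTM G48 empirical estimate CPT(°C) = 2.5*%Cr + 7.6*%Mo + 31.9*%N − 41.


Apply the ASTM G48 empirical CPT estimate: CPT(°C) = 2.5*%Cr + 7.6*%Mo + 31.9*%N − 41
2.5*25.3 = 63.25; 7.6*6.4 = 48.64; 31.9*0.47 = 14.993
CPT = 63.25 + 48.64 + 14.993 − 41 = 85.883 °C
Rounded to 0.1 °C: CPT ≈ 85.9 °C

85.9 °C


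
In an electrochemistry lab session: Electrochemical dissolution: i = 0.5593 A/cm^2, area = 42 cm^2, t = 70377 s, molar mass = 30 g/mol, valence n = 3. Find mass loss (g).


Apply Faraday's law: m = i*A*t*M / (n*F)
Total charge passed Q = i*A*t = 0.5593*42*70377 = 1653197.9562 C
m = Q*M/(n*F) = 1653197.9562*30/(3*96485) = 171.3425 g

171.3425 g


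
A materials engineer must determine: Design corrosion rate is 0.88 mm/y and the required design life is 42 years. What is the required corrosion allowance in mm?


Corrosion allowance = CR × design life
CA = 0.88 * 42 = 36.96 mm

36.96 mm


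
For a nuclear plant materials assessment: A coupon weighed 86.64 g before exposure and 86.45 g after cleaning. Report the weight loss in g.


Weight loss = initial − final
WL = 86.64 − 86.45 = 0.19 g

0.19 g


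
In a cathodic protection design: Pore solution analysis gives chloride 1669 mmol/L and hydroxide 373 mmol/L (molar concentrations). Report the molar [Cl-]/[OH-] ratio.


Threshold parameter = [Cl-] / [OH-] (molar basis; both in mmol/L, so units cancel)
Ratio = 1669 / 373 = 4.47

4.47


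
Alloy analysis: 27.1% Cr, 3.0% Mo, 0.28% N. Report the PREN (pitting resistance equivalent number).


Apply the PREN formula: PREN = Cr + 3.3*Mo + 16*N
PREN = 27.1 + 3.3*3.0 + 16*0.28
PREN = 27.1 + 9.9 + 4.48 = 41.48

41.48


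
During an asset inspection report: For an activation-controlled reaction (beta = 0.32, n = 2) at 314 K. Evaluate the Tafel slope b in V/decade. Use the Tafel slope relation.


Apply the Tafel slope relation: b = 2.303*R*T/(beta*n*F)
Numerator: 2.303 * 8.314 * 314 = 6012.2
Denominator: 0.32 * 2 * 96485 = 61750.4
b = 6012.2 / 61750.4 = 0.097 V/decade

0.097 V/decade


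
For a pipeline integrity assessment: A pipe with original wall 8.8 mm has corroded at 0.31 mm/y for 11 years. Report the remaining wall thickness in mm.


Remaining wall = original − CR × time
t = 8.8 − 0.31*11 = 8.8 − 3.41 = 5.39 mm

5.39 mm


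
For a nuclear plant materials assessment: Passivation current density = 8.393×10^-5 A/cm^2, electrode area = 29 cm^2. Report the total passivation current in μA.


I = i_pass * A, then convert A → μA (×10^6)
I = 8.393×10^-5 * 29 * 10^6 = 2433.97 μA

2433.97 μA


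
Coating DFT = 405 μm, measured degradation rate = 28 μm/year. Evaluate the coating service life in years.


Service life = thickness / degradation rate
Life = 405 / 28 = 14.5 years

14.5 years


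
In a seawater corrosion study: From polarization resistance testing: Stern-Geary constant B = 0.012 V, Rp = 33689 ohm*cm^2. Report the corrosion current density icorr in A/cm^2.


Apply the Stern-Geary relation: icorr = B / Rp
icorr = 0.012 / 33689 = 3.562×10^-7 A/cm^2

3.562×10^-7 A/cm^2


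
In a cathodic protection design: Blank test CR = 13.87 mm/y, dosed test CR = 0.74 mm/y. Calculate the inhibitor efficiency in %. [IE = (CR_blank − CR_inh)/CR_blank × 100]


Apply the inhibitor-efficiency definition: IE = (CR_blank − CR_inh)/CR_blank × 100
IE = (13.87 − 0.74) / 13.87 × 100
IE = 13.13 / 13.87 × 100 = 94.7 %

94.7 %


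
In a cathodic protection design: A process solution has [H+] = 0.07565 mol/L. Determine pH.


pH = −log10[H+]
pH = −log10(0.07565) = 1.12

1.12


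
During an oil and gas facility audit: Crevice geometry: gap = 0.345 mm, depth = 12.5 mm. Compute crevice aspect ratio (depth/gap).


Aspect ratio = depth / gap
Ratio = 12.5 / 0.345 = 36.2

36.2


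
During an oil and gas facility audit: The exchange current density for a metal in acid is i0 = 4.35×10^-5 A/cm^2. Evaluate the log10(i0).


i0 = 4.35×10^-5 A/cm^2
log10(i0) = -4.362

-4.362


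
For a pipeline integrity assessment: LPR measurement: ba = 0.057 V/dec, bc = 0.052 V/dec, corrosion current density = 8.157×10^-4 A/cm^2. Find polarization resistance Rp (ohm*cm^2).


Apply the Stern-Geary equation: Rp = ba*bc / (2.303*icorr*(ba+bc))
ba*bc = 0.057*0.052 = 0.002964
ba+bc = 0.109; 2.303*icorr*(ba+bc) = 2.303*8.157×10^-4*0.109 = 2.0476272×10^-4
Rp = 0.002964 / 2.0476272×10^-4 = 14.5 ohm*cm^2

14.5 ohm*cm^2


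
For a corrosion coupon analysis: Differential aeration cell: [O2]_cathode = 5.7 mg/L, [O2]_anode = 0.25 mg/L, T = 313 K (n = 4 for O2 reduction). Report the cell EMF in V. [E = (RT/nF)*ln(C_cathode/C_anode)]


Apply the Nernst concentration-cell relation: E = (RT/nF)*ln(C_cathode/C_anode)
RT/nF = 8.314*313/(4*96485) = 0.00674271 V
ln(5.7/0.25) = 3.12676
E = 0.00674271 * 3.12676 = 0.02108 V

0.02108 V


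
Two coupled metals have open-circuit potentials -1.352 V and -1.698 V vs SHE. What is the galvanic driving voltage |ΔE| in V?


Driving voltage is the absolute potential difference.
|ΔE| = |-1.352 − (-1.698)| = 0.346 V

0.346 V


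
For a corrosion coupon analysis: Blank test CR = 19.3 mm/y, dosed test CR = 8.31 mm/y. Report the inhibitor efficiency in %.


Apply the inhibitor-efficiency definition: IE = (CR_blank − CR_inh)/CR_blank × 100
IE = (19.3 − 8.31) / 19.3 × 100
IE = 10.99 / 19.3 × 100 = 56.9 %

56.9 %


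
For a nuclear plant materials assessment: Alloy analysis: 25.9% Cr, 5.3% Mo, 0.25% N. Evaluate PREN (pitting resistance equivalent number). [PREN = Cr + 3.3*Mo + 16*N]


Apply the PREN formula: PREN = Cr + 3.3*Mo + 16*N
PREN = 25.9 + 3.3*5.3 + 16*0.25
PREN = 25.9 + 17.49 + 4.0 = 47.39

47.39


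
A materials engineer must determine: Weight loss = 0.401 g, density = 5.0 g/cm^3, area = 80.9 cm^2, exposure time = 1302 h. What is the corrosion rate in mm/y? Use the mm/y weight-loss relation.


Apply the mm/y weight-loss relation: CR = 87600 * W / (D * A * T)
Numerator: 87600 * 0.401 = 35127.6
Denominator: 5.0 * 80.9 * 1302 = 526659.0
CR = 35127.6 / 526659.0 = 0.0667 mm/y

0.0667 mm/y


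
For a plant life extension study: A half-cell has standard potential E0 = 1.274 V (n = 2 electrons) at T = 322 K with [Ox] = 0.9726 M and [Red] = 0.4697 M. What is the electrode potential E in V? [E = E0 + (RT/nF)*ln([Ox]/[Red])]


Apply the Nernst equation: E = E0 + (RT/nF)*ln([Ox]/[Red])
Step 1: RT/nF = 8.314*322/(2*96485) = 0.01387318 V
Step 2: [Ox]/[Red] = 0.9726/0.4697 = 2.070683
Step 3: ln(2.070683) = 0.727879
Step 4: correction = 0.01387318 * 0.727879 = 0.0101 V
E = 1.274 + 0.0101 = 1.2841 V

1.2841 V


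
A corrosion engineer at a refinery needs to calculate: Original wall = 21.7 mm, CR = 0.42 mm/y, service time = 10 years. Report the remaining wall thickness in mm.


Remaining wall = original − CR × time
t = 21.7 − 0.42*10 = 21.7 − 4.2 = 17.5 mm

17.5 mm


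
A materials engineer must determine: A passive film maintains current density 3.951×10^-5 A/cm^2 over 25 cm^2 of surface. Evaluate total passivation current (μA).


I = i_pass * A, then convert A → μA (×10^6)
I = 3.951×10^-5 * 25 * 10^6 = 987.75 μA

987.75 μA


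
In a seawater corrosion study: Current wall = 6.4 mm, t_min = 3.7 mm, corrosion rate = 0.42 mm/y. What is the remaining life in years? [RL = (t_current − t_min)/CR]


Apply the remaining-life relation: RL = (t_current − t_min) / CR
RL = (6.4 − 3.7) / 0.42 = 2.7 / 0.42 = 6.4 years

6.4 years


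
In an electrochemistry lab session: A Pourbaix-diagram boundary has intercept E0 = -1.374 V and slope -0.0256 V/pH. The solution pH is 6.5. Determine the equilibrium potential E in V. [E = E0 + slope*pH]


Apply the Pourbaix line equation: E = E0 + slope*pH
E = -1.374 + (-0.0256)*6.5 = -1.374 + (-0.1664) = -1.5404 V
Rounded to 4 decimal places: E = -1.5404 V

-1.5404 V


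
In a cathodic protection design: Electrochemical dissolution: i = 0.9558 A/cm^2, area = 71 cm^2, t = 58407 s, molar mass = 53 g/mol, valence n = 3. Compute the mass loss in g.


Apply Faraday's law: m = i*A*t*M / (n*F)
Total charge passed Q = i*A*t = 0.9558*71*58407 = 3963604.1526 C
m = Q*M/(n*F) = 3963604.1526*53/(3*96485) = 725.74673 g

725.74673 g


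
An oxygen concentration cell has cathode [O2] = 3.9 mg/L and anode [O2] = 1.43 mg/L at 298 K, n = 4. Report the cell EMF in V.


Apply the Nernst concentration-cell relation: E = (RT/nF)*ln(C_cathode/C_anode)
RT/nF = 8.314*298/(4*96485) = 0.00641958 V
ln(3.9/1.43) = 1.0033
E = 0.00641958 * 1.0033 = 0.00644 V

0.00644 V


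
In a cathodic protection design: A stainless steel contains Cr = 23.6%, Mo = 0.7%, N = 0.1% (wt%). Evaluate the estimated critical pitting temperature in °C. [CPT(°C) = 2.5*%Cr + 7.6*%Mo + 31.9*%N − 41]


Apply the ASTM G48 empirical CPT estimate: CPT(°C) = 2.5*%Cr + 7.6*%Mo + 31.9*%N − 41
2.5*23.6 = 59; 7.6*0.7 = 5.32; 31.9*0.1 = 3.19
CPT = 59 + 5.32 + 3.19 − 41 = 26.51 °C
Rounded to 0.1 °C: CPT ≈ 26.5 °C

26.5 °C


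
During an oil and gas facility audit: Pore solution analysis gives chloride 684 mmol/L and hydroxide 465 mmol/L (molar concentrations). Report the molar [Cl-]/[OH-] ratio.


Threshold parameter = [Cl-] / [OH-] (molar basis; both in mmol/L, so units cancel)
Ratio = 684 / 465 = 1.47

1.47


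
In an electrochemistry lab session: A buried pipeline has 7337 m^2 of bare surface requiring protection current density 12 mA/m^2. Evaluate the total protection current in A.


I = area * current density, then convert mA → A (÷1000)
I = 7337 * 12 / 1000 = 88.04 A

88.04 A


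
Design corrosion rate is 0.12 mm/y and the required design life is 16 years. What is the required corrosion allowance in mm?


Corrosion allowance = CR × design life
CA = 0.12 * 16 = 1.92 mm

1.92 mm


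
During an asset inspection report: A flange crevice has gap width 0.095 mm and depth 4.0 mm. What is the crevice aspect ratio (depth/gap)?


Aspect ratio = depth / gap
Ratio = 4.0 / 0.095 = 42.1

42.1


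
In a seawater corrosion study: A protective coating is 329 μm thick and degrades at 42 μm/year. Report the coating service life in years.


Service life = thickness / degradation rate
Life = 329 / 42 = 7.8 years

7.8 years


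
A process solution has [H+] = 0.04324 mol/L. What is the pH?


pH = −log10[H+]
pH = −log10(0.04324) = 1.36

1.36


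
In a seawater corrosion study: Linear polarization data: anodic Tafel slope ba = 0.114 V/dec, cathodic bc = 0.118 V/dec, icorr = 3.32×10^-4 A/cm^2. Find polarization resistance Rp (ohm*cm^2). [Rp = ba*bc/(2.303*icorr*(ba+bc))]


Apply the Stern-Geary equation: Rp = ba*bc / (2.303*icorr*(ba+bc))
ba*bc = 0.114*0.118 = 0.013452
ba+bc = 0.232; 2.303*icorr*(ba+bc) = 2.303*3.32×10^-4*0.232 = 1.7738627×10^-4
Rp = 0.013452 / 1.7738627×10^-4 = 75.83 ohm*cm^2

75.83 ohm*cm^2


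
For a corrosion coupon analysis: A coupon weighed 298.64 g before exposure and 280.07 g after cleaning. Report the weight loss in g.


Weight loss = initial − final
WL = 298.64 − 280.07 = 18.57 g

18.57 g


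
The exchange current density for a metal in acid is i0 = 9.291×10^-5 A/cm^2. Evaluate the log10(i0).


i0 = 9.291×10^-5 A/cm^2
log10(i0) = -4.032

-4.032


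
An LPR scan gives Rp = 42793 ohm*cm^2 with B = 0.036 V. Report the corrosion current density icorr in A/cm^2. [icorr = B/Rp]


Apply the Stern-Geary relation: icorr = B / Rp
icorr = 0.036 / 42793 = 8.413×10^-7 A/cm^2

8.413×10^-7 A/cm^2


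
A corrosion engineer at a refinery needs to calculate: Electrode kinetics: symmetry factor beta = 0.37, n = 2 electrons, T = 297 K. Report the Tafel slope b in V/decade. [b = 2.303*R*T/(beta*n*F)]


Apply the Tafel slope relation: b = 2.303*R*T/(beta*n*F)
Numerator: 2.303 * 8.314 * 297 = 5686.7
Denominator: 0.37 * 2 * 96485 = 71398.9
b = 5686.7 / 71398.9 = 0.0796 V/decade

0.0796 V/decade


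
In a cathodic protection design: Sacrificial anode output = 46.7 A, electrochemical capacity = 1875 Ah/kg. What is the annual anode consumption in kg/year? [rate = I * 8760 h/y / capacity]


Annual consumption = current * hours per year / capacity
Rate = 46.7 * 8760 / 1875 = 218.2 kg/year

218.2 kg/year


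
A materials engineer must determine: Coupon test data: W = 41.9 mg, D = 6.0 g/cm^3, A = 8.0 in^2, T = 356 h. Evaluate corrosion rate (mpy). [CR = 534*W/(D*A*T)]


Apply the mpy weight-loss relation: CR = 534 * W / (D * A * T)
Numerator: 534 * 41.9 = 22374.6
Denominator: 6.0 * 8.0 * 356 = 17088.0
CR = 22374.6 / 17088.0 = 1.3094 mpy

1.3094 mpy


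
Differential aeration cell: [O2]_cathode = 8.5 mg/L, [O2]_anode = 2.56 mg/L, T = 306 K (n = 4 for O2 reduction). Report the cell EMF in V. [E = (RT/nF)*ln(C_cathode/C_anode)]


Apply the Nernst concentration-cell relation: E = (RT/nF)*ln(C_cathode/C_anode)
RT/nF = 8.314*306/(4*96485) = 0.00659192 V
ln(8.5/2.56) = 1.20006
E = 0.00659192 * 1.20006 = 0.00791 V

0.00791 V


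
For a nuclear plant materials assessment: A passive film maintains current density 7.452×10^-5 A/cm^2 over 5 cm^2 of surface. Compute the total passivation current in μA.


I = i_pass * A, then convert A → μA (×10^6)
I = 7.452×10^-5 * 5 * 10^6 = 372.6 μA

372.6 μA


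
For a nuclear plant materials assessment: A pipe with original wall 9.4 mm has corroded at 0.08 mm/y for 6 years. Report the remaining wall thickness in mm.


Remaining wall = original − CR × time
t = 9.4 − 0.08*6 = 9.4 − 0.48 = 8.92 mm

8.92 mm


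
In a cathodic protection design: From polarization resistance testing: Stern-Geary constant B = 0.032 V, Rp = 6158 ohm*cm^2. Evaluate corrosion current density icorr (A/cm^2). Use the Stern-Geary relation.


Apply the Stern-Geary relation: icorr = B / Rp
icorr = 0.032 / 6158 = 5.196×10^-6 A/cm^2

5.196×10^-6 A/cm^2


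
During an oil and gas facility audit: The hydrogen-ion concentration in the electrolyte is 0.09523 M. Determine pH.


pH = −log10[H+]
pH = −log10(0.09523) = 1.02

1.02


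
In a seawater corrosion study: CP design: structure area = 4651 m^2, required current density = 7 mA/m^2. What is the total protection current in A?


I = area * current density, then convert mA → A (÷1000)
I = 4651 * 7 / 1000 = 32.56 A

32.56 A


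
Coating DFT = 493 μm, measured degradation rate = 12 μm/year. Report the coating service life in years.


Service life = thickness / degradation rate
Life = 493 / 12 = 41.1 years

41.1 years


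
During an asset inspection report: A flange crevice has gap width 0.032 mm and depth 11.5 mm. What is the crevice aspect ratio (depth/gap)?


Aspect ratio = depth / gap
Ratio = 11.5 / 0.032 = 359.4

359.4


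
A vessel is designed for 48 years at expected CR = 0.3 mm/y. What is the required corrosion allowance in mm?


Corrosion allowance = CR × design life
CA = 0.3 * 48 = 14.4 mm

14.4 mm


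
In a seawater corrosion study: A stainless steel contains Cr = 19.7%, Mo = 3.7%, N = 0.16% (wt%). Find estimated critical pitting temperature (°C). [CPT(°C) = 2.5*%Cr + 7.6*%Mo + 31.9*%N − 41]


Apply the ASTM G48 empirical CPT estimate: CPT(°C) = 2.5*%Cr + 7.6*%Mo + 31.9*%N − 41
2.5*19.7 = 49.25; 7.6*3.7 = 28.12; 31.9*0.16 = 5.104
CPT = 49.25 + 28.12 + 5.104 − 41 = 41.474 °C
Rounded to 0.1 °C: CPT ≈ 41.5 °C

41.5 °C


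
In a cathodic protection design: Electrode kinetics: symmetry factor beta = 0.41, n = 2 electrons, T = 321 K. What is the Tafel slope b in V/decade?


Apply the Tafel slope relation: b = 2.303*R*T/(beta*n*F)
Numerator: 2.303 * 8.314 * 321 = 6146.23
Denominator: 0.41 * 2 * 96485 = 79117.7
b = 6146.23 / 79117.7 = 0.078 V/decade

0.078 V/decade


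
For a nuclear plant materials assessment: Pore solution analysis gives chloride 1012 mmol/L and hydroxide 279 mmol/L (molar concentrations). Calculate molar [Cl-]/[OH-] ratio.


Threshold parameter = [Cl-] / [OH-] (molar basis; both in mmol/L, so units cancel)
Ratio = 1012 / 279 = 3.63

3.63


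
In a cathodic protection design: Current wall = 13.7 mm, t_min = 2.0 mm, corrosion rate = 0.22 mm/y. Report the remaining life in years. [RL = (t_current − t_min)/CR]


Apply the remaining-life relation: RL = (t_current − t_min) / CR
RL = (13.7 − 2.0) / 0.22 = 11.7 / 0.22 = 53.2 years

53.2 years


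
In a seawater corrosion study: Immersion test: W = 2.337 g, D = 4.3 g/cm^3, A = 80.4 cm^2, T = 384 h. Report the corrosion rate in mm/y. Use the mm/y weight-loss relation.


Apply the mm/y weight-loss relation: CR = 87600 * W / (D * A * T)
Numerator: 87600 * 2.337 = 204721.2
Denominator: 4.3 * 80.4 * 384 = 132756.48
CR = 204721.2 / 132756.48 = 1.542081 mm/y

1.542081 mm/y


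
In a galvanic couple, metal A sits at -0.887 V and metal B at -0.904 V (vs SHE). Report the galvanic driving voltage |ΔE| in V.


Driving voltage is the absolute potential difference.
|ΔE| = |-0.887 − (-0.904)| = 0.017 V

0.017 V


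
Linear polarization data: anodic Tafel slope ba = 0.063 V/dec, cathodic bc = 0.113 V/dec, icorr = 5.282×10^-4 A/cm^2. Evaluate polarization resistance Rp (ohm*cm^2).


Apply the Stern-Geary equation: Rp = ba*bc / (2.303*icorr*(ba+bc))
ba*bc = 0.063*0.113 = 0.007119
ba+bc = 0.176; 2.303*icorr*(ba+bc) = 2.303*5.282×10^-4*0.176 = 2.1409425×10^-4
Rp = 0.007119 / 2.1409425×10^-4 = 33.25 ohm*cm^2

33.25 ohm*cm^2


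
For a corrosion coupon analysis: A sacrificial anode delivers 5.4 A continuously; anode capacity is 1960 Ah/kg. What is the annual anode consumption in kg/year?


Annual consumption = current * hours per year / capacity
Rate = 5.4 * 8760 / 1960 = 24.1 kg/year

24.1 kg/year


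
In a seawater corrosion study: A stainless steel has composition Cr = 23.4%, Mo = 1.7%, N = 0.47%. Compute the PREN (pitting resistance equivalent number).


Apply the PREN formula: PREN = Cr + 3.3*Mo + 16*N
PREN = 23.4 + 3.3*1.7 + 16*0.47
PREN = 23.4 + 5.61 + 7.52 = 36.53

36.53


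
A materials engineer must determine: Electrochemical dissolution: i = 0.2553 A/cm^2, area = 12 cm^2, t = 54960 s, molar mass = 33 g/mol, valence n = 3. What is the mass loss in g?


Apply Faraday's law: m = i*A*t*M / (n*F)
Total charge passed Q = i*A*t = 0.2553*12*54960 = 168375.456 C
m = Q*M/(n*F) = 168375.456*33/(3*96485) = 19.196 g

19.196 g


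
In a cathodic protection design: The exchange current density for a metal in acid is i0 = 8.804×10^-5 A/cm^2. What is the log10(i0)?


i0 = 8.804×10^-5 A/cm^2
log10(i0) = -4.055

-4.055


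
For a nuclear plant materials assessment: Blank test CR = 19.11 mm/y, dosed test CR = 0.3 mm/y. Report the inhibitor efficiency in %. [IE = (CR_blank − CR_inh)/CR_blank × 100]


Apply the inhibitor-efficiency definition: IE = (CR_blank − CR_inh)/CR_blank × 100
IE = (19.11 − 0.3) / 19.11 × 100
IE = 18.81 / 19.11 × 100 = 98.4 %

98.4 %


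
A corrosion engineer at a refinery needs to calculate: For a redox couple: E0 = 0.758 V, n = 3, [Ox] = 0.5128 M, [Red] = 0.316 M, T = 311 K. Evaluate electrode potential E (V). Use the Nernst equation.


Apply the Nernst equation: E = E0 + (RT/nF)*ln([Ox]/[Red])
Step 1: RT/nF = 8.314*311/(3*96485) = 0.00893284 V
Step 2: [Ox]/[Red] = 0.5128/0.316 = 1.622785
Step 3: ln(1.622785) = 0.484144
Step 4: correction = 0.00893284 * 0.484144 = 0.0043 V
E = 0.758 + 0.0043 = 0.7623 V

0.7623 V


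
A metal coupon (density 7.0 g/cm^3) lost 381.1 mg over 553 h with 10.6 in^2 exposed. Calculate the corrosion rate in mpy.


Apply the mpy weight-loss relation: CR = 534 * W / (D * A * T)
Numerator: 534 * 381.1 = 203507.4
Denominator: 7.0 * 10.6 * 553 = 41032.6
CR = 203507.4 / 41032.6 = 4.95965 mpy

4.95965 mpy


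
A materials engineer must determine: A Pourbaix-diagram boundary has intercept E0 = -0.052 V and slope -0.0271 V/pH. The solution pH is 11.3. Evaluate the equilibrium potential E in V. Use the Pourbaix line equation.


Apply the Pourbaix line equation: E = E0 + slope*pH
E = -0.052 + (-0.0271)*11.3 = -0.052 + (-0.30623) = -0.35823 V
Rounded to 3 decimal places: E = -0.358 V

-0.358 V


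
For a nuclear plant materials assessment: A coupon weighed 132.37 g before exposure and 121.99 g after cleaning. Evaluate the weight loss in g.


Weight loss = initial − final
WL = 132.37 − 121.99 = 10.38 g

10.38 g
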